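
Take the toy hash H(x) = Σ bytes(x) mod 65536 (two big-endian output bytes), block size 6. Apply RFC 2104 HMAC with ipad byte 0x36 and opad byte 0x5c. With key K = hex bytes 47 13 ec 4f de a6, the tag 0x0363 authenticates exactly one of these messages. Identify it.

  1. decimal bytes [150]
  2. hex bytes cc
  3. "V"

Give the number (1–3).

Key hex bytes 47 13 ec 4f de a6 is exactly B = 6 bytes: K' = 47 13 ec 4f de a6.
K' ⊕ ipad = 71 25 da 79 e8 90; K' ⊕ opad = 1b 4f b0 13 82 fa.
m1: inner = H(71 25 da 79 e8 90 96) = 03 f7; tag = H(1b 4f b0 13 82 fa 03 f7) = 03a3
m2: inner = H(71 25 da 79 e8 90 cc) = 04 2d; tag = H(1b 4f b0 13 82 fa 04 2d) = 02da
m3: inner = H(71 25 da 79 e8 90 56) = 03 b7; tag = H(1b 4f b0 13 82 fa 03 b7) = 0363 ← matches

3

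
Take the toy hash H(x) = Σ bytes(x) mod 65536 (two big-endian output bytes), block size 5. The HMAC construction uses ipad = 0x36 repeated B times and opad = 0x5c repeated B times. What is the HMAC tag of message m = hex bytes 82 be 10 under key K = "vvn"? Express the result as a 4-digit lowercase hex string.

01d4

Key "vvn" = 76 76 6e is 3 bytes ≤ B = 5; zero-pad to 5 bytes: K' = 76 76 6e 00 00.
K' ⊕ ipad = 40 40 58 36 36.  K' ⊕ opad = 2a 2a 32 5c 5c.
Inner input = (K'⊕ipad) ∥ m = 40 40 58 36 36 ∥ 82 be 10.
Inner hash: sum = 64+64+88+54+54+130+190+16 = 660 → 02 94.
Outer input = (K'⊕opad) ∥ inner = 2a 2a 32 5c 5c ∥ 02 94.
Outer hash (tag): sum = 42+42+50+92+92+2+148 = 468 → 01 d4.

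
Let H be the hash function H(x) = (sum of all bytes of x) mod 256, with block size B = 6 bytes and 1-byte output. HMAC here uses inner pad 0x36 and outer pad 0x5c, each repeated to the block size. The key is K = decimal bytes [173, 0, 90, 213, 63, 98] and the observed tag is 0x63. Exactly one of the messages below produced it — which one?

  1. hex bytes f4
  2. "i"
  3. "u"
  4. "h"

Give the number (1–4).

Key decimal bytes [173, 0, 90, 213, 63, 98] = ad 00 5a d5 3f 62 is exactly B = 6 bytes: K' = ad 00 5a d5 3f 62.
K' ⊕ ipad = 9b 36 6c e3 09 54; K' ⊕ opad = f1 5c 06 89 63 3e.
m1: inner = H(9b 36 6c e3 09 54 f4) = 71; tag = H(f1 5c 06 89 63 3e 71) = ee
m2: inner = H(9b 36 6c e3 09 54 69) = e6; tag = H(f1 5c 06 89 63 3e e6) = 63 ← matches
m3: inner = H(9b 36 6c e3 09 54 75) = f2; tag = H(f1 5c 06 89 63 3e f2) = 6f
m4: inner = H(9b 36 6c e3 09 54 68) = e5; tag = H(f1 5c 06 89 63 3e e5) = 62

2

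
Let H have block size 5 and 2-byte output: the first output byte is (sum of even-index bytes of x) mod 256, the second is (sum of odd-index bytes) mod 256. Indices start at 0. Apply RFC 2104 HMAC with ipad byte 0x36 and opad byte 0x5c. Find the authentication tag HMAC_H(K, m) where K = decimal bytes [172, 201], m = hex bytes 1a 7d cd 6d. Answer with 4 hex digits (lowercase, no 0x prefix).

Key decimal bytes [172, 201] = ac c9 is 2 bytes ≤ B = 5; zero-pad to 5 bytes: K' = ac c9 00 00 00.
K' ⊕ ipad = 9a ff 36 36 36.  K' ⊕ opad = f0 95 5c 5c 5c.
Inner input = (K'⊕ipad) ∥ m = 9a ff 36 36 36 ∥ 1a 7d cd 6d.
Inner hash: even-index sum = 496 mod 256 = 240; odd-index sum = 540 mod 256 = 28 → f0 1c.
Outer input = (K'⊕opad) ∥ inner = f0 95 5c 5c 5c ∥ f0 1c.
Outer hash (tag): even-index sum = 452 mod 256 = 196; odd-index sum = 481 mod 256 = 225 → c4 e1.

c4e1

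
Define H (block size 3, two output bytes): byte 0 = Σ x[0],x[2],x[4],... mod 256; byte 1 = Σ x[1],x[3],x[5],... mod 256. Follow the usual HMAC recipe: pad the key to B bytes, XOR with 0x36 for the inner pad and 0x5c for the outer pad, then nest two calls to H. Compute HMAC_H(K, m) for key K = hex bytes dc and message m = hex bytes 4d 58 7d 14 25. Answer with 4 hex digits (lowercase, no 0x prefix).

01e8

Key hex bytes dc is 1 byte ≤ B = 3; zero-pad to 3 bytes: K' = dc 00 00.
K' ⊕ ipad = ea 36 36.  K' ⊕ opad = 80 5c 5c.
Inner input = (K'⊕ipad) ∥ m = ea 36 36 ∥ 4d 58 7d 14 25.
Inner hash: even-index sum = 396 mod 256 = 140; odd-index sum = 293 mod 256 = 37 → 8c 25.
Outer input = (K'⊕opad) ∥ inner = 80 5c 5c ∥ 8c 25.
Outer hash (tag): even-index sum = 257 mod 256 = 1; odd-index sum = 232 mod 256 = 232 → 01 e8.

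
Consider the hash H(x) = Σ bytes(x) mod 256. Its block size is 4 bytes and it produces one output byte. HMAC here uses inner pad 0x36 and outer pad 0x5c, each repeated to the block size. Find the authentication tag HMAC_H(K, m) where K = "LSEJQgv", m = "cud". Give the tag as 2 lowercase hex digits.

5c

Key "LSEJQgv" = 4c 53 45 4a 51 67 76 is 7 bytes > B = 4, so hash it first: H(key) = 5c, then zero-pad to 4 bytes: K' = 5c 00 00 00.
K' ⊕ ipad = 6a 36 36 36.  K' ⊕ opad = 00 5c 5c 5c.
Inner input = (K'⊕ipad) ∥ m = 6a 36 36 36 ∥ 63 75 64.
Inner hash: sum = 106+54+54+54+99+117+100 = 584; mod 256 = 72 → 48.
Outer input = (K'⊕opad) ∥ inner = 00 5c 5c 5c ∥ 48.
Outer hash (tag): sum = 0+92+92+92+72 = 348; mod 256 = 92 → 5c.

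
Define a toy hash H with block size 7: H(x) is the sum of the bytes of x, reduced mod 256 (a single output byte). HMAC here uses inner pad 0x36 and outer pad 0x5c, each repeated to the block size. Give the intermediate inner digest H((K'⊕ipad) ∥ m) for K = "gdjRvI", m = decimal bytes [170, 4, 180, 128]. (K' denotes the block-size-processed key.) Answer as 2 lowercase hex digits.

Key "gdjRvI" = 67 64 6a 52 76 49 is 6 bytes ≤ B = 7; zero-pad to 7 bytes: K' = 67 64 6a 52 76 49 00.
K' ⊕ ipad = 51 52 5c 64 40 7f 36.
Inner input = 51 52 5c 64 40 7f 36 ∥ aa 04 b4 80.
Inner hash: sum = 81+82+92+100+64+127+54+170+4+180+128 = 1082; mod 256 = 58 → 3a.

3a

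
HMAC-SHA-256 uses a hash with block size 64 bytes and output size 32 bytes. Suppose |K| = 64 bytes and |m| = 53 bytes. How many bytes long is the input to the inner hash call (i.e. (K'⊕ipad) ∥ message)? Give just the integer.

Key is 64 ≤ 64 bytes, zero-padded: |K'| = 64.
Inner input = (K'⊕ipad) ∥ m → 64 + 53 = 117 bytes.

117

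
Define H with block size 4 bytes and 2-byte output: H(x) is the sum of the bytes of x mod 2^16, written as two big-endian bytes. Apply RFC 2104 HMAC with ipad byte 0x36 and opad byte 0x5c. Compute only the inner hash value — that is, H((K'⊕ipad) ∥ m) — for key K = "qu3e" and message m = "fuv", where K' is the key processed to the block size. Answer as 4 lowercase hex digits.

0233

Key "qu3e" = 71 75 33 65 is exactly B = 4 bytes: K' = 71 75 33 65.
K' ⊕ ipad = 47 43 05 53.
Inner input = 47 43 05 53 ∥ 66 75 76.
Inner hash: sum = 71+67+5+83+102+117+118 = 563 → 02 33.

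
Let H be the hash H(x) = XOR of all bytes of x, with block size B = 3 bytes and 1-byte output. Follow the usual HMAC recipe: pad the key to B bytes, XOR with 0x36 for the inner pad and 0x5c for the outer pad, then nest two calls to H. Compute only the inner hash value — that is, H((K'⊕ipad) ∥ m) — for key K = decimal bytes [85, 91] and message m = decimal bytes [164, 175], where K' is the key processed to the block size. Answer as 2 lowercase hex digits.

Key decimal bytes [85, 91] = 55 5b is 2 bytes ≤ B = 3; zero-pad to 3 bytes: K' = 55 5b 00.
K' ⊕ ipad = 63 6d 36.
Inner input = 63 6d 36 ∥ a4 af.
Inner hash: XOR 63⊕6d⊕36⊕a4⊕af = 33.

33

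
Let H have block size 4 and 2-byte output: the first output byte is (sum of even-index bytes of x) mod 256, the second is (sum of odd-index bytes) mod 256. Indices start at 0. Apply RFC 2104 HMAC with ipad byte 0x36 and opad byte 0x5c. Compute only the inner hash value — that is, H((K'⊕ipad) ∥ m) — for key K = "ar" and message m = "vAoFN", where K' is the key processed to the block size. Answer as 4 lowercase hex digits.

Key "ar" = 61 72 is 2 bytes ≤ B = 4; zero-pad to 4 bytes: K' = 61 72 00 00.
K' ⊕ ipad = 57 44 36 36.
Inner input = 57 44 36 36 ∥ 76 41 6f 46 4e.
Inner hash: even-index sum = 448 mod 256 = 192; odd-index sum = 257 mod 256 = 1 → c0 01.

c001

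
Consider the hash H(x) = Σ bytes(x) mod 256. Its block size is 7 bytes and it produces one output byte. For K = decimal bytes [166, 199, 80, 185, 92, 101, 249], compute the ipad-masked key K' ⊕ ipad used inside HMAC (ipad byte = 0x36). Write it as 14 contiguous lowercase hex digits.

90f1668f6a53cf

Key decimal bytes [166, 199, 80, 185, 92, 101, 249] = a6 c7 50 b9 5c 65 f9 is exactly B = 7 bytes: K' = a6 c7 50 b9 5c 65 f9.
XOR each byte with 0x36: a6⊕36=90, c7⊕36=f1, 50⊕36=66, b9⊕36=8f, 5c⊕36=6a, 65⊕36=53, f9⊕36=cf.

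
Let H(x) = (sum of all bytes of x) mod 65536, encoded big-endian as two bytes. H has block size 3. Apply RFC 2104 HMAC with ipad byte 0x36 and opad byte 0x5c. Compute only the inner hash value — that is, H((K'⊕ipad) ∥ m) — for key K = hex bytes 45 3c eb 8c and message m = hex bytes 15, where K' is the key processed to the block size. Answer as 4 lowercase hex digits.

Key hex bytes 45 3c eb 8c is 4 bytes > B = 3, so hash it first: H(key) = 01 f8, then zero-pad to 3 bytes: K' = 01 f8 00.
K' ⊕ ipad = 37 ce 36.
Inner input = 37 ce 36 ∥ 15.
Inner hash: sum = 55+206+54+21 = 336 → 01 50.

0150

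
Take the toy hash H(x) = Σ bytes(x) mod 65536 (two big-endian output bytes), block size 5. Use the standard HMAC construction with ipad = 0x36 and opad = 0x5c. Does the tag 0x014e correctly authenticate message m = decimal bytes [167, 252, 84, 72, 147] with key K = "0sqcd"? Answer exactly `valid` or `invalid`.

valid

Key "0sqcd" = 30 73 71 63 64 is exactly B = 5 bytes: K' = 30 73 71 63 64.
K' ⊕ ipad = 06 45 47 55 52; K' ⊕ opad = 6c 2f 2d 3f 38.
Inner hash: sum = 6+69+71+85+82+167+252+84+72+147 = 1035 → 04 0b.
Outer hash (recomputed tag): sum = 108+47+45+63+56+4+11 = 334 → 01 4e.
Recomputed tag = 014e; claimed = 014e → match.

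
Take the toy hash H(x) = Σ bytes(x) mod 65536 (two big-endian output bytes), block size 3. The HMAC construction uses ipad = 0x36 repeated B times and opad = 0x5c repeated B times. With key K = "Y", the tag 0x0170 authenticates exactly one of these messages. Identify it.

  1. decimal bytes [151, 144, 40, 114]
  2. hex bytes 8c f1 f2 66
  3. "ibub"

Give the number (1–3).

Key "Y" = 59 is 1 byte ≤ B = 3; zero-pad to 3 bytes: K' = 59 00 00.
K' ⊕ ipad = 6f 36 36; K' ⊕ opad = 05 5c 5c.
m1: inner = H(6f 36 36 97 90 28 72) = 02 9c; tag = H(05 5c 5c 02 9c) = 015b
m2: inner = H(6f 36 36 8c f1 f2 66) = 03 b0; tag = H(05 5c 5c 03 b0) = 0170 ← matches
m3: inner = H(6f 36 36 69 62 75 62) = 02 7d; tag = H(05 5c 5c 02 7d) = 013c

2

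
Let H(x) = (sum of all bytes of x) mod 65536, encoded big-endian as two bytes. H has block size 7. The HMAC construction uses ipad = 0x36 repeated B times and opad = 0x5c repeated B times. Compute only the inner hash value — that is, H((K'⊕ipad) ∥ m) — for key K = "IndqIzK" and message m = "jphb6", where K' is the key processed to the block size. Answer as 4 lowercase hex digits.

0492

Key "IndqIzK" = 49 6e 64 71 49 7a 4b is exactly B = 7 bytes: K' = 49 6e 64 71 49 7a 4b.
K' ⊕ ipad = 7f 58 52 47 7f 4c 7d.
Inner input = 7f 58 52 47 7f 4c 7d ∥ 6a 70 68 62 36.
Inner hash: sum = 127+88+82+71+127+76+125+106+112+104+98+54 = 1170 → 04 92.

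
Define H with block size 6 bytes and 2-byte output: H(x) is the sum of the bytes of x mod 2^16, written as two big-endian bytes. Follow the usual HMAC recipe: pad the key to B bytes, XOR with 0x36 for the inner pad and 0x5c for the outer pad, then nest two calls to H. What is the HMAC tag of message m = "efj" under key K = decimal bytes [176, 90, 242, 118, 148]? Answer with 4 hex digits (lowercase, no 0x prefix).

02f5

Key decimal bytes [176, 90, 242, 118, 148] = b0 5a f2 76 94 is 5 bytes ≤ B = 6; zero-pad to 6 bytes: K' = b0 5a f2 76 94 00.
K' ⊕ ipad = 86 6c c4 40 a2 36.  K' ⊕ opad = ec 06 ae 2a c8 5c.
Inner input = (K'⊕ipad) ∥ m = 86 6c c4 40 a2 36 ∥ 65 66 6a.
Inner hash: sum = 134+108+196+64+162+54+101+102+106 = 1027 → 04 03.
Outer input = (K'⊕opad) ∥ inner = ec 06 ae 2a c8 5c ∥ 04 03.
Outer hash (tag): sum = 236+6+174+42+200+92+4+3 = 757 → 02 f5.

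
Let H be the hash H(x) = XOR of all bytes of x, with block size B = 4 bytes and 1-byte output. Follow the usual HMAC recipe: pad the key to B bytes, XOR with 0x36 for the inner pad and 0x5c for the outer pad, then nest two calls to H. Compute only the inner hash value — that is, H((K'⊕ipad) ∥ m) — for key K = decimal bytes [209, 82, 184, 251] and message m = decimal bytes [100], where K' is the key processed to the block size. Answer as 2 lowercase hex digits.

Key decimal bytes [209, 82, 184, 251] = d1 52 b8 fb is exactly B = 4 bytes: K' = d1 52 b8 fb.
K' ⊕ ipad = e7 64 8e cd.
Inner input = e7 64 8e cd ∥ 64.
Inner hash: XOR e7⊕64⊕8e⊕cd⊕64 = a4.

a4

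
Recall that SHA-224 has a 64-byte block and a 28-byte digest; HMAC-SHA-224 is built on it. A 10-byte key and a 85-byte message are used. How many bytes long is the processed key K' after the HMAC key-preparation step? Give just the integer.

64

Key is 10 ≤ 64 bytes, zero-padded: |K'| = 64.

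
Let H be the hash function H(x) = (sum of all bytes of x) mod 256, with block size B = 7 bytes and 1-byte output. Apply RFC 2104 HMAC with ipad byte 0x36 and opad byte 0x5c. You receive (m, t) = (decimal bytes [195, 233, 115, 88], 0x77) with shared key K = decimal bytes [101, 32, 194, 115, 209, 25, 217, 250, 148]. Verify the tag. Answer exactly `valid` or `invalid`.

Key decimal bytes [101, 32, 194, 115, 209, 25, 217, 250, 148] = 65 20 c2 73 d1 19 d9 fa 94 is 9 bytes > B = 7, so hash it first: H(key) = 0b, then zero-pad to 7 bytes: K' = 0b 00 00 00 00 00 00.
K' ⊕ ipad = 3d 36 36 36 36 36 36; K' ⊕ opad = 57 5c 5c 5c 5c 5c 5c.
Inner hash: sum = 61+54+54+54+54+54+54+195+233+115+88 = 1016; mod 256 = 248 → f8.
Outer hash (recomputed tag): sum = 87+92+92+92+92+92+92+248 = 887; mod 256 = 119 → 77.
Recomputed tag = 77; claimed = 77 → match.

valid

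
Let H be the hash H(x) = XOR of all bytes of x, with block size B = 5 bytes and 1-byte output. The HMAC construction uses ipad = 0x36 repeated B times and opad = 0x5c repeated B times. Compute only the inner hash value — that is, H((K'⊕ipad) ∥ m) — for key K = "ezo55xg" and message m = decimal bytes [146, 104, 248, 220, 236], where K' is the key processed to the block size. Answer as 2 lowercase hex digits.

6b

Key "ezo55xg" = 65 7a 6f 35 35 78 67 is 7 bytes > B = 5, so hash it first: H(key) = 6f, then zero-pad to 5 bytes: K' = 6f 00 00 00 00.
K' ⊕ ipad = 59 36 36 36 36.
Inner input = 59 36 36 36 36 ∥ 92 68 f8 dc ec.
Inner hash: XOR 59⊕36⊕36⊕36⊕36⊕92⊕68⊕f8⊕dc⊕ec = 6b.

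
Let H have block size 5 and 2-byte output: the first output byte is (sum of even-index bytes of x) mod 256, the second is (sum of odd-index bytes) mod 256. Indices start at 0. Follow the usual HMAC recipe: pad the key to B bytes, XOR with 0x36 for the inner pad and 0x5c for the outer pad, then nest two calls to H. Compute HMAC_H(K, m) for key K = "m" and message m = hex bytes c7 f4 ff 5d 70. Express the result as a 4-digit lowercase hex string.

Key "m" = 6d is 1 byte ≤ B = 5; zero-pad to 5 bytes: K' = 6d 00 00 00 00.
K' ⊕ ipad = 5b 36 36 36 36.  K' ⊕ opad = 31 5c 5c 5c 5c.
Inner input = (K'⊕ipad) ∥ m = 5b 36 36 36 36 ∥ c7 f4 ff 5d 70.
Inner hash: even-index sum = 536 mod 256 = 24; odd-index sum = 674 mod 256 = 162 → 18 a2.
Outer input = (K'⊕opad) ∥ inner = 31 5c 5c 5c 5c ∥ 18 a2.
Outer hash (tag): even-index sum = 395 mod 256 = 139; odd-index sum = 208 mod 256 = 208 → 8b d0.

8bd0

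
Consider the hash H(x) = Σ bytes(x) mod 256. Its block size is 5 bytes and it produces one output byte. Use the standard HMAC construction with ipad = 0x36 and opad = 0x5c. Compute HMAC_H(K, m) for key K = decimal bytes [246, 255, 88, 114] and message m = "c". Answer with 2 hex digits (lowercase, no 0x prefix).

af

Key decimal bytes [246, 255, 88, 114] = f6 ff 58 72 is 4 bytes ≤ B = 5; zero-pad to 5 bytes: K' = f6 ff 58 72 00.
K' ⊕ ipad = c0 c9 6e 44 36.  K' ⊕ opad = aa a3 04 2e 5c.
Inner input = (K'⊕ipad) ∥ m = c0 c9 6e 44 36 ∥ 63.
Inner hash: sum = 192+201+110+68+54+99 = 724; mod 256 = 212 → d4.
Outer input = (K'⊕opad) ∥ inner = aa a3 04 2e 5c ∥ d4.
Outer hash (tag): sum = 170+163+4+46+92+212 = 687; mod 256 = 175 → af.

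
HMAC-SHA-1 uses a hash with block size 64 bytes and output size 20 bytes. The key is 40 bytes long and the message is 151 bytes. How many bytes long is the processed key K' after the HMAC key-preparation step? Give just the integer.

64

Key is 40 ≤ 64 bytes, zero-padded: |K'| = 64.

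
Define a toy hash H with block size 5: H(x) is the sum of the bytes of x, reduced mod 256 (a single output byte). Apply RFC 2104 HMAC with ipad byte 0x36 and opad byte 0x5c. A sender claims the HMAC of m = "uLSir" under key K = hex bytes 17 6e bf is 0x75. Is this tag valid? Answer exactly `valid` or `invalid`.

Key hex bytes 17 6e bf is 3 bytes ≤ B = 5; zero-pad to 5 bytes: K' = 17 6e bf 00 00.
K' ⊕ ipad = 21 58 89 36 36; K' ⊕ opad = 4b 32 e3 5c 5c.
Inner hash: sum = 33+88+137+54+54+117+76+83+105+114 = 861; mod 256 = 93 → 5d.
Outer hash (recomputed tag): sum = 75+50+227+92+92+93 = 629; mod 256 = 117 → 75.
Recomputed tag = 75; claimed = 75 → match.

valid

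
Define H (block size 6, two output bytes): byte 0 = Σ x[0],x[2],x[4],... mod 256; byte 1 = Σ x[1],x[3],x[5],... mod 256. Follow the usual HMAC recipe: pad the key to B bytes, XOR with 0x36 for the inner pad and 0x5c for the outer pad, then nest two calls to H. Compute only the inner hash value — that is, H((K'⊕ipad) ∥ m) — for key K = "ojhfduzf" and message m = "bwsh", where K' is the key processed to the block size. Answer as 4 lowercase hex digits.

Key "ojhfduzf" = 6f 6a 68 66 64 75 7a 66 is 8 bytes > B = 6, so hash it first: H(key) = b5 ab, then zero-pad to 6 bytes: K' = b5 ab 00 00 00 00.
K' ⊕ ipad = 83 9d 36 36 36 36.
Inner input = 83 9d 36 36 36 36 ∥ 62 77 73 68.
Inner hash: even-index sum = 452 mod 256 = 196; odd-index sum = 488 mod 256 = 232 → c4 e8.

c4e8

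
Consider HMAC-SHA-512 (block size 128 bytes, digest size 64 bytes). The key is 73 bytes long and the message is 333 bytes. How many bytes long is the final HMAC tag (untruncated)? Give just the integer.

The tag is one SHA-512 digest: 64 bytes.

64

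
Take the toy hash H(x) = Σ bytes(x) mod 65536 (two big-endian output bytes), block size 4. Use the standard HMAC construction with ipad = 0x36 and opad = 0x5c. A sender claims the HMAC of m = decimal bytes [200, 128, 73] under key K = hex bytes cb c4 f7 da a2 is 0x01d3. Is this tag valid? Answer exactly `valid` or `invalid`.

Key hex bytes cb c4 f7 da a2 is 5 bytes > B = 4, so hash it first: H(key) = 04 02, then zero-pad to 4 bytes: K' = 04 02 00 00.
K' ⊕ ipad = 32 34 36 36; K' ⊕ opad = 58 5e 5c 5c.
Inner hash: sum = 50+52+54+54+200+128+73 = 611 → 02 63.
Outer hash (recomputed tag): sum = 88+94+92+92+2+99 = 467 → 01 d3.
Recomputed tag = 01d3; claimed = 01d3 → match.

valid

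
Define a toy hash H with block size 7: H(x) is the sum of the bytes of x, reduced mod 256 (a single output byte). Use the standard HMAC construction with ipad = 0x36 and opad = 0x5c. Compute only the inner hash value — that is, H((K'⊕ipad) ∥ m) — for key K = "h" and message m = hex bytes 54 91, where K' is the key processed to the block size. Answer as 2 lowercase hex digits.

87

Key "h" = 68 is 1 byte ≤ B = 7; zero-pad to 7 bytes: K' = 68 00 00 00 00 00 00.
K' ⊕ ipad = 5e 36 36 36 36 36 36.
Inner input = 5e 36 36 36 36 36 36 ∥ 54 91.
Inner hash: sum = 94+54+54+54+54+54+54+84+145 = 647; mod 256 = 135 → 87.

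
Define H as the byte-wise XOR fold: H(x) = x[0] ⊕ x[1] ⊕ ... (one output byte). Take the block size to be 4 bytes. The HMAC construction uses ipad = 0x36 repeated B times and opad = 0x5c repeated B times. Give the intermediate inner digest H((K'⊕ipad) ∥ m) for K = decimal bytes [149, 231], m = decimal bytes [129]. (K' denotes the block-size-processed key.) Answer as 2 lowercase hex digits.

Key decimal bytes [149, 231] = 95 e7 is 2 bytes ≤ B = 4; zero-pad to 4 bytes: K' = 95 e7 00 00.
K' ⊕ ipad = a3 d1 36 36.
Inner input = a3 d1 36 36 ∥ 81.
Inner hash: XOR a3⊕d1⊕36⊕36⊕81 = f3.

f3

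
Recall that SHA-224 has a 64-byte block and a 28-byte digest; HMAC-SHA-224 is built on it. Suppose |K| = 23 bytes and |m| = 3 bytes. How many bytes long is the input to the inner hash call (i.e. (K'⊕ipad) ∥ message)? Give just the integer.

67

Key is 23 ≤ 64 bytes, zero-padded: |K'| = 64.
Inner input = (K'⊕ipad) ∥ m → 64 + 3 = 67 bytes.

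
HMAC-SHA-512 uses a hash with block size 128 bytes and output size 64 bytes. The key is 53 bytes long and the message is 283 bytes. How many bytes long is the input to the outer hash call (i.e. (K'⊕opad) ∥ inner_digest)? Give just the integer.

192

Key is 53 ≤ 128 bytes, zero-padded: |K'| = 128.
Outer input = (K'⊕opad) ∥ H(inner) → 128 + 64 = 192 bytes.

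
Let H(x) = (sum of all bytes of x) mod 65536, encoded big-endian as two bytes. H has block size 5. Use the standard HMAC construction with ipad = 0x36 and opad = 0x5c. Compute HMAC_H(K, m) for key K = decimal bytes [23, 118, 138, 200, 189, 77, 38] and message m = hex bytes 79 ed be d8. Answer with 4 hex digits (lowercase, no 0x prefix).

01d6

Key decimal bytes [23, 118, 138, 200, 189, 77, 38] = 17 76 8a c8 bd 4d 26 is 7 bytes > B = 5, so hash it first: H(key) = 03 0f, then zero-pad to 5 bytes: K' = 03 0f 00 00 00.
K' ⊕ ipad = 35 39 36 36 36.  K' ⊕ opad = 5f 53 5c 5c 5c.
Inner input = (K'⊕ipad) ∥ m = 35 39 36 36 36 ∥ 79 ed be d8.
Inner hash: sum = 53+57+54+54+54+121+237+190+216 = 1036 → 04 0c.
Outer input = (K'⊕opad) ∥ inner = 5f 53 5c 5c 5c ∥ 04 0c.
Outer hash (tag): sum = 95+83+92+92+92+4+12 = 470 → 01 d6.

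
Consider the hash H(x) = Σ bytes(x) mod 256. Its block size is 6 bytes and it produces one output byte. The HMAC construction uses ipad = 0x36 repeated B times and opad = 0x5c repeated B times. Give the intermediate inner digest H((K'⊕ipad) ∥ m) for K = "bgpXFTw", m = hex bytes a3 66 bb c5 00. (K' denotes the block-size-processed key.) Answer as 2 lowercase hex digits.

Key "bgpXFTw" = 62 67 70 58 46 54 77 is 7 bytes > B = 6, so hash it first: H(key) = a2, then zero-pad to 6 bytes: K' = a2 00 00 00 00 00.
K' ⊕ ipad = 94 36 36 36 36 36.
Inner input = 94 36 36 36 36 36 ∥ a3 66 bb c5 00.
Inner hash: sum = 148+54+54+54+54+54+163+102+187+197+0 = 1067; mod 256 = 43 → 2b.

2b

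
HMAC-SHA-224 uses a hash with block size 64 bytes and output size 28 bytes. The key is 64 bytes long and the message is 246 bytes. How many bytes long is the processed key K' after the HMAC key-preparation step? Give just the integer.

64

Key is 64 ≤ 64 bytes, zero-padded: |K'| = 64.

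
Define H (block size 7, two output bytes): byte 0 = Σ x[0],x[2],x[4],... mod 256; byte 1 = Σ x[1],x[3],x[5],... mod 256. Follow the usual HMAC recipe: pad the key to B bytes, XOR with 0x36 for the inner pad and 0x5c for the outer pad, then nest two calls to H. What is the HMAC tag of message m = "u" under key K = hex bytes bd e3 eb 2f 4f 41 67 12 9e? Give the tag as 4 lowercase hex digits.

Key hex bytes bd e3 eb 2f 4f 41 67 12 9e is 9 bytes > B = 7, so hash it first: H(key) = fc 65, then zero-pad to 7 bytes: K' = fc 65 00 00 00 00 00.
K' ⊕ ipad = ca 53 36 36 36 36 36.  K' ⊕ opad = a0 39 5c 5c 5c 5c 5c.
Inner input = (K'⊕ipad) ∥ m = ca 53 36 36 36 36 36 ∥ 75.
Inner hash: even-index sum = 364 mod 256 = 108; odd-index sum = 308 mod 256 = 52 → 6c 34.
Outer input = (K'⊕opad) ∥ inner = a0 39 5c 5c 5c 5c 5c ∥ 6c 34.
Outer hash (tag): even-index sum = 488 mod 256 = 232; odd-index sum = 349 mod 256 = 93 → e8 5d.

e85d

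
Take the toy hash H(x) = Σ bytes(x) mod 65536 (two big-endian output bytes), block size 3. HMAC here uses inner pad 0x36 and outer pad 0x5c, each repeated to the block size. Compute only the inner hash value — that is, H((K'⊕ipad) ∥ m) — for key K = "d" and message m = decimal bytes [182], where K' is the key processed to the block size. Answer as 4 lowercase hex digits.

Key "d" = 64 is 1 byte ≤ B = 3; zero-pad to 3 bytes: K' = 64 00 00.
K' ⊕ ipad = 52 36 36.
Inner input = 52 36 36 ∥ b6.
Inner hash: sum = 82+54+54+182 = 372 → 01 74.

0174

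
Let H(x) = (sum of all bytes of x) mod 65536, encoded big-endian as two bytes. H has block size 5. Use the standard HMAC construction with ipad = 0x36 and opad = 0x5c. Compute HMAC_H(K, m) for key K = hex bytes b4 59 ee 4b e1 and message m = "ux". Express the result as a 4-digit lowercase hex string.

Key hex bytes b4 59 ee 4b e1 is exactly B = 5 bytes: K' = b4 59 ee 4b e1.
K' ⊕ ipad = 82 6f d8 7d d7.  K' ⊕ opad = e8 05 b2 17 bd.
Inner input = (K'⊕ipad) ∥ m = 82 6f d8 7d d7 ∥ 75 78.
Inner hash: sum = 130+111+216+125+215+117+120 = 1034 → 04 0a.
Outer input = (K'⊕opad) ∥ inner = e8 05 b2 17 bd ∥ 04 0a.
Outer hash (tag): sum = 232+5+178+23+189+4+10 = 641 → 02 81.

0281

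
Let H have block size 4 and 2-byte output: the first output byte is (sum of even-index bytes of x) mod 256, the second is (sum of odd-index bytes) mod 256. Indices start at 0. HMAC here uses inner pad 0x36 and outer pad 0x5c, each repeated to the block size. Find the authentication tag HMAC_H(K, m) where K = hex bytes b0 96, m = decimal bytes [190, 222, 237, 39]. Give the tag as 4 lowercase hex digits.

af01

Key hex bytes b0 96 is 2 bytes ≤ B = 4; zero-pad to 4 bytes: K' = b0 96 00 00.
K' ⊕ ipad = 86 a0 36 36.  K' ⊕ opad = ec ca 5c 5c.
Inner input = (K'⊕ipad) ∥ m = 86 a0 36 36 ∥ be de ed 27.
Inner hash: even-index sum = 615 mod 256 = 103; odd-index sum = 475 mod 256 = 219 → 67 db.
Outer input = (K'⊕opad) ∥ inner = ec ca 5c 5c ∥ 67 db.
Outer hash (tag): even-index sum = 431 mod 256 = 175; odd-index sum = 513 mod 256 = 1 → af 01.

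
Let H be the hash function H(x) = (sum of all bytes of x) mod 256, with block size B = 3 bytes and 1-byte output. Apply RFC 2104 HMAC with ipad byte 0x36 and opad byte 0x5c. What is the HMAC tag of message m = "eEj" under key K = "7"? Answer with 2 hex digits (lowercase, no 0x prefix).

Key "7" = 37 is 1 byte ≤ B = 3; zero-pad to 3 bytes: K' = 37 00 00.
K' ⊕ ipad = 01 36 36.  K' ⊕ opad = 6b 5c 5c.
Inner input = (K'⊕ipad) ∥ m = 01 36 36 ∥ 65 45 6a.
Inner hash: sum = 1+54+54+101+69+106 = 385; mod 256 = 129 → 81.
Outer input = (K'⊕opad) ∥ inner = 6b 5c 5c ∥ 81.
Outer hash (tag): sum = 107+92+92+129 = 420; mod 256 = 164 → a4.

a4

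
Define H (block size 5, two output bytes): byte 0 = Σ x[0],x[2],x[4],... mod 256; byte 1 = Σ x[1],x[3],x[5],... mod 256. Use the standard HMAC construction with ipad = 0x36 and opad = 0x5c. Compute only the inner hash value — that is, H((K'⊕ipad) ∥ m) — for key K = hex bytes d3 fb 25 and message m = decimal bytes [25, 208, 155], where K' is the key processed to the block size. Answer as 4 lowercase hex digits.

Key hex bytes d3 fb 25 is 3 bytes ≤ B = 5; zero-pad to 5 bytes: K' = d3 fb 25 00 00.
K' ⊕ ipad = e5 cd 13 36 36.
Inner input = e5 cd 13 36 36 ∥ 19 d0 9b.
Inner hash: even-index sum = 510 mod 256 = 254; odd-index sum = 439 mod 256 = 183 → fe b7.

feb7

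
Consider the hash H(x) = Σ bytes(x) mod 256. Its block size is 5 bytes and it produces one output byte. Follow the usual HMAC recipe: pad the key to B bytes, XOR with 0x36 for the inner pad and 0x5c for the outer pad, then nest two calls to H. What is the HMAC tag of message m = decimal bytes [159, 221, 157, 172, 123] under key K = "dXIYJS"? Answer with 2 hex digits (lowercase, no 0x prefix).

fc

Key "dXIYJS" = 64 58 49 59 4a 53 is 6 bytes > B = 5, so hash it first: H(key) = fb, then zero-pad to 5 bytes: K' = fb 00 00 00 00.
K' ⊕ ipad = cd 36 36 36 36.  K' ⊕ opad = a7 5c 5c 5c 5c.
Inner input = (K'⊕ipad) ∥ m = cd 36 36 36 36 ∥ 9f dd 9d ac 7b.
Inner hash: sum = 205+54+54+54+54+159+221+157+172+123 = 1253; mod 256 = 229 → e5.
Outer input = (K'⊕opad) ∥ inner = a7 5c 5c 5c 5c ∥ e5.
Outer hash (tag): sum = 167+92+92+92+92+229 = 764; mod 256 = 252 → fc.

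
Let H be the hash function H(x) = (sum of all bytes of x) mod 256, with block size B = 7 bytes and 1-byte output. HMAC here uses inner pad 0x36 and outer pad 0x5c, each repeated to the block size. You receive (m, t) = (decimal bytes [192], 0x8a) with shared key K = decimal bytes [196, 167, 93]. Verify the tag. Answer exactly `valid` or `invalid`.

Key decimal bytes [196, 167, 93] = c4 a7 5d is 3 bytes ≤ B = 7; zero-pad to 7 bytes: K' = c4 a7 5d 00 00 00 00.
K' ⊕ ipad = f2 91 6b 36 36 36 36; K' ⊕ opad = 98 fb 01 5c 5c 5c 5c.
Inner hash: sum = 242+145+107+54+54+54+54+192 = 902; mod 256 = 134 → 86.
Outer hash (recomputed tag): sum = 152+251+1+92+92+92+92+134 = 906; mod 256 = 138 → 8a.
Recomputed tag = 8a; claimed = 8a → match.

valid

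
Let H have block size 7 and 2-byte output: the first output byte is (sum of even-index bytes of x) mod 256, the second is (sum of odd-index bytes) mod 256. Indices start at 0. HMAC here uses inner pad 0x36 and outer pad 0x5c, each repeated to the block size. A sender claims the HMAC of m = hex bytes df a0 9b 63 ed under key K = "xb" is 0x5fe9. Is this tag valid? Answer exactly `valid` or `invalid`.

Key "xb" = 78 62 is 2 bytes ≤ B = 7; zero-pad to 7 bytes: K' = 78 62 00 00 00 00 00.
K' ⊕ ipad = 4e 54 36 36 36 36 36; K' ⊕ opad = 24 3e 5c 5c 5c 5c 5c.
Inner hash: even-index sum = 499 mod 256 = 243; odd-index sum = 807 mod 256 = 39 → f3 27.
Outer hash (recomputed tag): even-index sum = 351 mod 256 = 95; odd-index sum = 489 mod 256 = 233 → 5f e9.
Recomputed tag = 5fe9; claimed = 5fe9 → match.

valid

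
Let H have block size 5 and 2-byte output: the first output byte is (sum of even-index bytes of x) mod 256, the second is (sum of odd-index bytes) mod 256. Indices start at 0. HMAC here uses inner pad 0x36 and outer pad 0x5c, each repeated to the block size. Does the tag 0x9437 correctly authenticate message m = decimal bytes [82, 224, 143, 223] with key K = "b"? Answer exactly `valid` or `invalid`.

invalid

Key "b" = 62 is 1 byte ≤ B = 5; zero-pad to 5 bytes: K' = 62 00 00 00 00.
K' ⊕ ipad = 54 36 36 36 36; K' ⊕ opad = 3e 5c 5c 5c 5c.
Inner hash: even-index sum = 639 mod 256 = 127; odd-index sum = 333 mod 256 = 77 → 7f 4d.
Outer hash (recomputed tag): even-index sum = 323 mod 256 = 67; odd-index sum = 311 mod 256 = 55 → 43 37.
Recomputed tag = 4337; claimed = 9437 → mismatch.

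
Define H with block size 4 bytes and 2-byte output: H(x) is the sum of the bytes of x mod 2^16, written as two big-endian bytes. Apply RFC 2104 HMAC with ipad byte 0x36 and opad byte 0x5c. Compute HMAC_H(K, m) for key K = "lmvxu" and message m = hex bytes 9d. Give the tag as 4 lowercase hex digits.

Key "lmvxu" = 6c 6d 76 78 75 is 5 bytes > B = 4, so hash it first: H(key) = 02 3c, then zero-pad to 4 bytes: K' = 02 3c 00 00.
K' ⊕ ipad = 34 0a 36 36.  K' ⊕ opad = 5e 60 5c 5c.
Inner input = (K'⊕ipad) ∥ m = 34 0a 36 36 ∥ 9d.
Inner hash: sum = 52+10+54+54+157 = 327 → 01 47.
Outer input = (K'⊕opad) ∥ inner = 5e 60 5c 5c ∥ 01 47.
Outer hash (tag): sum = 94+96+92+92+1+71 = 446 → 01 be.

01be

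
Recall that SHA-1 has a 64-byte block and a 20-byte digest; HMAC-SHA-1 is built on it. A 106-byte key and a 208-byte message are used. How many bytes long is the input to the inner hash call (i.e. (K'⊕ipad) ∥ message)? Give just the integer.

272

Key is 106 > 64 bytes, so it is hashed to 20 bytes then zero-padded to 64: |K'| = 64.
Inner input = (K'⊕ipad) ∥ m → 64 + 208 = 272 bytes.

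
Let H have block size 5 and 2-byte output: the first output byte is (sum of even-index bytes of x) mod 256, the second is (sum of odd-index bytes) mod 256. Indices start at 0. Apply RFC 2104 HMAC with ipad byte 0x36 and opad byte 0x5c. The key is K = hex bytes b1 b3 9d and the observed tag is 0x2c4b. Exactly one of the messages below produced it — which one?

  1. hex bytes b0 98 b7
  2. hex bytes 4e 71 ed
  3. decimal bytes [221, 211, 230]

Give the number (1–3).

1

Key hex bytes b1 b3 9d is 3 bytes ≤ B = 5; zero-pad to 5 bytes: K' = b1 b3 9d 00 00.
K' ⊕ ipad = 87 85 ab 36 36; K' ⊕ opad = ed ef c1 5c 5c.
m1: inner = H(87 85 ab 36 36 b0 98 b7) = 00 22; tag = H(ed ef c1 5c 5c 00 22) = 2c4b ← matches
m2: inner = H(87 85 ab 36 36 4e 71 ed) = d9 f6; tag = H(ed ef c1 5c 5c d9 f6) = 0024
m3: inner = H(87 85 ab 36 36 dd d3 e6) = 3b 7e; tag = H(ed ef c1 5c 5c 3b 7e) = 8886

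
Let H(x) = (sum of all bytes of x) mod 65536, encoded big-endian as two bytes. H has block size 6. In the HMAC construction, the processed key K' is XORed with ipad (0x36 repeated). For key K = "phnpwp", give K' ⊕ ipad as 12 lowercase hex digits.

Key "phnpwp" = 70 68 6e 70 77 70 is exactly B = 6 bytes: K' = 70 68 6e 70 77 70.
XOR each byte with 0x36: 70⊕36=46, 68⊕36=5e, 6e⊕36=58, 70⊕36=46, 77⊕36=41, 70⊕36=46.

465e58464146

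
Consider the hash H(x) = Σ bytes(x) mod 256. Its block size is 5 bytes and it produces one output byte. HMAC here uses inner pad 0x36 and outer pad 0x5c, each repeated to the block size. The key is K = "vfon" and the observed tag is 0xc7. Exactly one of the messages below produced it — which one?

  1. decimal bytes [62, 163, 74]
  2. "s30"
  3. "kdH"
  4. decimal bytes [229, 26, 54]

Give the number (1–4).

Key "vfon" = 76 66 6f 6e is 4 bytes ≤ B = 5; zero-pad to 5 bytes: K' = 76 66 6f 6e 00.
K' ⊕ ipad = 40 50 59 58 36; K' ⊕ opad = 2a 3a 33 32 5c.
m1: inner = H(40 50 59 58 36 3e a3 4a) = a2; tag = H(2a 3a 33 32 5c a2) = c7 ← matches
m2: inner = H(40 50 59 58 36 73 33 30) = 4d; tag = H(2a 3a 33 32 5c 4d) = 72
m3: inner = H(40 50 59 58 36 6b 64 48) = 8e; tag = H(2a 3a 33 32 5c 8e) = b3
m4: inner = H(40 50 59 58 36 e5 1a 36) = ac; tag = H(2a 3a 33 32 5c ac) = d1

1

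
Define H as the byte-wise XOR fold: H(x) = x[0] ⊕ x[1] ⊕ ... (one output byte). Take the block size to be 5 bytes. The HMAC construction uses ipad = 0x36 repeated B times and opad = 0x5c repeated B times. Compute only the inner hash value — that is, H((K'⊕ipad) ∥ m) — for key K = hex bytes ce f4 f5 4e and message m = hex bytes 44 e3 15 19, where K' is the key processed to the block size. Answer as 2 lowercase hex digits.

Key hex bytes ce f4 f5 4e is 4 bytes ≤ B = 5; zero-pad to 5 bytes: K' = ce f4 f5 4e 00.
K' ⊕ ipad = f8 c2 c3 78 36.
Inner input = f8 c2 c3 78 36 ∥ 44 e3 15 19.
Inner hash: XOR f8⊕c2⊕c3⊕78⊕36⊕44⊕e3⊕15⊕19 = 1c.

1c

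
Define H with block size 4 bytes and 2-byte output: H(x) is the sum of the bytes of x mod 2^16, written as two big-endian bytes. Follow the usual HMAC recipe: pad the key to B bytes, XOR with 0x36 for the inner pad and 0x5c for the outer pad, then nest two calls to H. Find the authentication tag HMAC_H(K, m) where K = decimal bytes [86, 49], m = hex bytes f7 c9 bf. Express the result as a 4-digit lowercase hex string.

Key decimal bytes [86, 49] = 56 31 is 2 bytes ≤ B = 4; zero-pad to 4 bytes: K' = 56 31 00 00.
K' ⊕ ipad = 60 07 36 36.  K' ⊕ opad = 0a 6d 5c 5c.
Inner input = (K'⊕ipad) ∥ m = 60 07 36 36 ∥ f7 c9 bf.
Inner hash: sum = 96+7+54+54+247+201+191 = 850 → 03 52.
Outer input = (K'⊕opad) ∥ inner = 0a 6d 5c 5c ∥ 03 52.
Outer hash (tag): sum = 10+109+92+92+3+82 = 388 → 01 84.

0184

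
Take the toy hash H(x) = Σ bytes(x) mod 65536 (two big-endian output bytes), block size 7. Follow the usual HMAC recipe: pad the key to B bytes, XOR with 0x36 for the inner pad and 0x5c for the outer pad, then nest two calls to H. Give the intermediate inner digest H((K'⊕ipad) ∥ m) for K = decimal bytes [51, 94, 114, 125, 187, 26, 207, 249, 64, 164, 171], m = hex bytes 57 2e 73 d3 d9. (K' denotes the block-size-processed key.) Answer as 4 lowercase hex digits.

Key decimal bytes [51, 94, 114, 125, 187, 26, 207, 249, 64, 164, 171] = 33 5e 72 7d bb 1a cf f9 40 a4 ab is 11 bytes > B = 7, so hash it first: H(key) = 05 ac, then zero-pad to 7 bytes: K' = 05 ac 00 00 00 00 00.
K' ⊕ ipad = 33 9a 36 36 36 36 36.
Inner input = 33 9a 36 36 36 36 36 ∥ 57 2e 73 d3 d9.
Inner hash: sum = 51+154+54+54+54+54+54+87+46+115+211+217 = 1151 → 04 7f.

047f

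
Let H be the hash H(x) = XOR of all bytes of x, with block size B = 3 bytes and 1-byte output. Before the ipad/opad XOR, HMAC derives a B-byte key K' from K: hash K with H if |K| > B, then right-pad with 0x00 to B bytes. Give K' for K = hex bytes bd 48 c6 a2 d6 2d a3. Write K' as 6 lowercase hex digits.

|K| = 7 > B = 3, so first hash the key.
H(K): XOR bd⊕48⊕c6⊕a2⊕d6⊕2d⊕a3 = c9.
Zero-pad H(K) = c9 to 3 bytes: K' = c9 00 00.

c90000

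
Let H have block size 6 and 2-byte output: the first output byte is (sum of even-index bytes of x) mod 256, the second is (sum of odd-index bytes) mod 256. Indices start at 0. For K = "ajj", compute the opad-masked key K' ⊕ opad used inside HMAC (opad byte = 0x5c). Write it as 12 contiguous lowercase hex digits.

Key "ajj" = 61 6a 6a is 3 bytes ≤ B = 6; zero-pad to 6 bytes: K' = 61 6a 6a 00 00 00.
XOR each byte with 0x5c: 61⊕5c=3d, 6a⊕5c=36, 6a⊕5c=36, 00⊕5c=5c, 00⊕5c=5c, 00⊕5c=5c.

3d36365c5c5c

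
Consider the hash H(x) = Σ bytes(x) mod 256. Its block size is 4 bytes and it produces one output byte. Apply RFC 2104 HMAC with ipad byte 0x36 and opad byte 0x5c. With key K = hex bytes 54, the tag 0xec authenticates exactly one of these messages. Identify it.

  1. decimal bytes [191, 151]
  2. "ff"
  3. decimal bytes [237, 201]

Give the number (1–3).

2

Key hex bytes 54 is 1 byte ≤ B = 4; zero-pad to 4 bytes: K' = 54 00 00 00.
K' ⊕ ipad = 62 36 36 36; K' ⊕ opad = 08 5c 5c 5c.
m1: inner = H(62 36 36 36 bf 97) = 5a; tag = H(08 5c 5c 5c 5a) = 76
m2: inner = H(62 36 36 36 66 66) = d0; tag = H(08 5c 5c 5c d0) = ec ← matches
m3: inner = H(62 36 36 36 ed c9) = ba; tag = H(08 5c 5c 5c ba) = d6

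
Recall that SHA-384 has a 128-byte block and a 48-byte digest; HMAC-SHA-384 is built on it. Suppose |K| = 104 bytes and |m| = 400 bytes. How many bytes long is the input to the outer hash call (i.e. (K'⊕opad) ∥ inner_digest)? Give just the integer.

Key is 104 ≤ 128 bytes, zero-padded: |K'| = 128.
Outer input = (K'⊕opad) ∥ H(inner) → 128 + 48 = 176 bytes.

176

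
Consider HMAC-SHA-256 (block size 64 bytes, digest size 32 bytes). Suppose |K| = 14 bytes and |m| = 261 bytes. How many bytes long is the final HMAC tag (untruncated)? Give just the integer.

32

The tag is one SHA-256 digest: 32 bytes.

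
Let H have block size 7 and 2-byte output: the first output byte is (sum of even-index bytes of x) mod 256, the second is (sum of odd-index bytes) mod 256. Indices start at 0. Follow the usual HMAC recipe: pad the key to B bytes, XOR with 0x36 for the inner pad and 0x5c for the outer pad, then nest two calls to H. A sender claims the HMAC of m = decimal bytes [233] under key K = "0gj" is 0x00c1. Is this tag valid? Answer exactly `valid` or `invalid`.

Key "0gj" = 30 67 6a is 3 bytes ≤ B = 7; zero-pad to 7 bytes: K' = 30 67 6a 00 00 00 00.
K' ⊕ ipad = 06 51 5c 36 36 36 36; K' ⊕ opad = 6c 3b 36 5c 5c 5c 5c.
Inner hash: even-index sum = 206 mod 256 = 206; odd-index sum = 422 mod 256 = 166 → ce a6.
Outer hash (recomputed tag): even-index sum = 512 mod 256 = 0; odd-index sum = 449 mod 256 = 193 → 00 c1.
Recomputed tag = 00c1; claimed = 00c1 → match.

valid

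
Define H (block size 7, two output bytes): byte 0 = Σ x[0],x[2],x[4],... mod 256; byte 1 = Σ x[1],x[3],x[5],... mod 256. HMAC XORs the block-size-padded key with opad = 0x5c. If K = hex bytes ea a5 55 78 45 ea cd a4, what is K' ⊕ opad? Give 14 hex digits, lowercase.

0df75c5c5c5c5c

Key hex bytes ea a5 55 78 45 ea cd a4 is 8 bytes > B = 7, so hash it first: H(key) = 51 ab, then zero-pad to 7 bytes: K' = 51 ab 00 00 00 00 00.
XOR each byte with 0x5c: 51⊕5c=0d, ab⊕5c=f7, 00⊕5c=5c, 00⊕5c=5c, 00⊕5c=5c, 00⊕5c=5c, 00⊕5c=5c.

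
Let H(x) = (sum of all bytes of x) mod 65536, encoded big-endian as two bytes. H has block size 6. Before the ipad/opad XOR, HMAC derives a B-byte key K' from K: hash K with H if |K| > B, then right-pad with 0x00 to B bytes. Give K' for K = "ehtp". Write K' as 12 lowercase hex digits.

656874700000

Key "ehtp" = 65 68 74 70 is 4 bytes ≤ B = 6; zero-pad to 6 bytes: K' = 65 68 74 70 00 00.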